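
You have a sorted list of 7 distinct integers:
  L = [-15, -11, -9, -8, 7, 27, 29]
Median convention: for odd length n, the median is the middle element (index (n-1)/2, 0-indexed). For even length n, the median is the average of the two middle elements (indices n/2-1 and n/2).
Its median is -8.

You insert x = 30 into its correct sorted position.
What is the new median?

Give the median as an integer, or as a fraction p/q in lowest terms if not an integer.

Answer: -1/2

Derivation:
Old list (sorted, length 7): [-15, -11, -9, -8, 7, 27, 29]
Old median = -8
Insert x = 30
Old length odd (7). Middle was index 3 = -8.
New length even (8). New median = avg of two middle elements.
x = 30: 7 elements are < x, 0 elements are > x.
New sorted list: [-15, -11, -9, -8, 7, 27, 29, 30]
New median = -1/2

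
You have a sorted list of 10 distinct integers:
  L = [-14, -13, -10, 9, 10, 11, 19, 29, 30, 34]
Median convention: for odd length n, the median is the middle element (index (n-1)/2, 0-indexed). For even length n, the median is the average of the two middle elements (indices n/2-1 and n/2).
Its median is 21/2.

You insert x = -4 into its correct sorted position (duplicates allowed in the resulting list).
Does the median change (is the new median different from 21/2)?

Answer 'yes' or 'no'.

Old median = 21/2
Insert x = -4
New median = 10
Changed? yes

Answer: yes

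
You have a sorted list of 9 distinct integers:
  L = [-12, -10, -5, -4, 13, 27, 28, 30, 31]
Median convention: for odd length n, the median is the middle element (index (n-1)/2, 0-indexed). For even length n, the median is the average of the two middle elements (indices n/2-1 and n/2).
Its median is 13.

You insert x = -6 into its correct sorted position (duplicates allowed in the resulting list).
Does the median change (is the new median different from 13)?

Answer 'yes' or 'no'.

Answer: yes

Derivation:
Old median = 13
Insert x = -6
New median = 9/2
Changed? yes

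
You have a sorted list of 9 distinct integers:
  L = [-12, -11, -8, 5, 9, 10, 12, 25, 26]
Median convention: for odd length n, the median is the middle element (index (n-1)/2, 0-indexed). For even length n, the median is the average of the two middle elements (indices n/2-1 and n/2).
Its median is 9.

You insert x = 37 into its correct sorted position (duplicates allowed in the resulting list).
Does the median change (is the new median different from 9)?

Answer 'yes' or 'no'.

Old median = 9
Insert x = 37
New median = 19/2
Changed? yes

Answer: yes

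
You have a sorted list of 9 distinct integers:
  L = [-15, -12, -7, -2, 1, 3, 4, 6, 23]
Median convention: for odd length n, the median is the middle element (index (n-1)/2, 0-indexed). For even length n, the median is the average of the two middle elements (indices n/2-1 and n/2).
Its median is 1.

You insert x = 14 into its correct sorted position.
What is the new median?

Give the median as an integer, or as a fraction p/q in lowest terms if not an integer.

Answer: 2

Derivation:
Old list (sorted, length 9): [-15, -12, -7, -2, 1, 3, 4, 6, 23]
Old median = 1
Insert x = 14
Old length odd (9). Middle was index 4 = 1.
New length even (10). New median = avg of two middle elements.
x = 14: 8 elements are < x, 1 elements are > x.
New sorted list: [-15, -12, -7, -2, 1, 3, 4, 6, 14, 23]
New median = 2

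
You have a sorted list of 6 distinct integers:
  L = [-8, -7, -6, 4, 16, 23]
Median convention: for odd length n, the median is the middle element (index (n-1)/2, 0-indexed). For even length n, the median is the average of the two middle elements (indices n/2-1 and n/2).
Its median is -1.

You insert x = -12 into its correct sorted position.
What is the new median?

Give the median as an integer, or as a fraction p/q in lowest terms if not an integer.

Old list (sorted, length 6): [-8, -7, -6, 4, 16, 23]
Old median = -1
Insert x = -12
Old length even (6). Middle pair: indices 2,3 = -6,4.
New length odd (7). New median = single middle element.
x = -12: 0 elements are < x, 6 elements are > x.
New sorted list: [-12, -8, -7, -6, 4, 16, 23]
New median = -6

Answer: -6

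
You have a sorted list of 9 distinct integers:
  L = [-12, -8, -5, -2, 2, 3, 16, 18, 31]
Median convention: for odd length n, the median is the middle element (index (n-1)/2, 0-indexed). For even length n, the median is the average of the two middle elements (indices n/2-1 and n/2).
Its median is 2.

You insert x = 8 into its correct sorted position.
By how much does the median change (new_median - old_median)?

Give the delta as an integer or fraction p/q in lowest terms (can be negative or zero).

Old median = 2
After inserting x = 8: new sorted = [-12, -8, -5, -2, 2, 3, 8, 16, 18, 31]
New median = 5/2
Delta = 5/2 - 2 = 1/2

Answer: 1/2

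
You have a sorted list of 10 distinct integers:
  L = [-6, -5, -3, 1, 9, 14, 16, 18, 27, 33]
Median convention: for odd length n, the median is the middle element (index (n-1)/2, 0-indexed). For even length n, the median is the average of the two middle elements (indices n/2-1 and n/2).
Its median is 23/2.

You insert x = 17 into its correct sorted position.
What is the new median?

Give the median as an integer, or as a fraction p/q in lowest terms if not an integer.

Answer: 14

Derivation:
Old list (sorted, length 10): [-6, -5, -3, 1, 9, 14, 16, 18, 27, 33]
Old median = 23/2
Insert x = 17
Old length even (10). Middle pair: indices 4,5 = 9,14.
New length odd (11). New median = single middle element.
x = 17: 7 elements are < x, 3 elements are > x.
New sorted list: [-6, -5, -3, 1, 9, 14, 16, 17, 18, 27, 33]
New median = 14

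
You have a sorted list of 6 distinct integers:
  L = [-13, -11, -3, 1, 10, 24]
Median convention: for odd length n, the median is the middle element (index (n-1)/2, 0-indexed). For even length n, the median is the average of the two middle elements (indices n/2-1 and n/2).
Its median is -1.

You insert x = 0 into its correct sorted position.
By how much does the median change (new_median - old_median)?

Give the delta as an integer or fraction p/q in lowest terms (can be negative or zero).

Answer: 1

Derivation:
Old median = -1
After inserting x = 0: new sorted = [-13, -11, -3, 0, 1, 10, 24]
New median = 0
Delta = 0 - -1 = 1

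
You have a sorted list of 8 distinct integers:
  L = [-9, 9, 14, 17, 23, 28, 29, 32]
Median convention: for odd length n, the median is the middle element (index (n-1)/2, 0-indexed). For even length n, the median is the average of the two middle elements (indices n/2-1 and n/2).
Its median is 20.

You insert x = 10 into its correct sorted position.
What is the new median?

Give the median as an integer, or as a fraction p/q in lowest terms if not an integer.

Answer: 17

Derivation:
Old list (sorted, length 8): [-9, 9, 14, 17, 23, 28, 29, 32]
Old median = 20
Insert x = 10
Old length even (8). Middle pair: indices 3,4 = 17,23.
New length odd (9). New median = single middle element.
x = 10: 2 elements are < x, 6 elements are > x.
New sorted list: [-9, 9, 10, 14, 17, 23, 28, 29, 32]
New median = 17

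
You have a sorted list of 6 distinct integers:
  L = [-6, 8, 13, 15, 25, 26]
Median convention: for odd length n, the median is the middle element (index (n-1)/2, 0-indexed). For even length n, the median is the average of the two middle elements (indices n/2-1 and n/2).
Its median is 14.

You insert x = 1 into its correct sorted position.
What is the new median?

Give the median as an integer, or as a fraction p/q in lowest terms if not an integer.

Answer: 13

Derivation:
Old list (sorted, length 6): [-6, 8, 13, 15, 25, 26]
Old median = 14
Insert x = 1
Old length even (6). Middle pair: indices 2,3 = 13,15.
New length odd (7). New median = single middle element.
x = 1: 1 elements are < x, 5 elements are > x.
New sorted list: [-6, 1, 8, 13, 15, 25, 26]
New median = 13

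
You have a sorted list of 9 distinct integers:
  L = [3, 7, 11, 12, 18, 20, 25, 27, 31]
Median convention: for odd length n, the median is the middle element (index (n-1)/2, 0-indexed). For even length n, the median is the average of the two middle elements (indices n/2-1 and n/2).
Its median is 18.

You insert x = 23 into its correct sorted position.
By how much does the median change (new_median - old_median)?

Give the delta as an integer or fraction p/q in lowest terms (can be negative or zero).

Old median = 18
After inserting x = 23: new sorted = [3, 7, 11, 12, 18, 20, 23, 25, 27, 31]
New median = 19
Delta = 19 - 18 = 1

Answer: 1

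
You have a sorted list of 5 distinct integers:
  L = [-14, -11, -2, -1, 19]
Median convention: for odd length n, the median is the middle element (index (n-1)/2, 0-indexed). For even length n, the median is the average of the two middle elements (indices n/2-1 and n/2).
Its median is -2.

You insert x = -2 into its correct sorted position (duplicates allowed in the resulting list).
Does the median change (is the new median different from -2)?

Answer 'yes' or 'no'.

Answer: no

Derivation:
Old median = -2
Insert x = -2
New median = -2
Changed? no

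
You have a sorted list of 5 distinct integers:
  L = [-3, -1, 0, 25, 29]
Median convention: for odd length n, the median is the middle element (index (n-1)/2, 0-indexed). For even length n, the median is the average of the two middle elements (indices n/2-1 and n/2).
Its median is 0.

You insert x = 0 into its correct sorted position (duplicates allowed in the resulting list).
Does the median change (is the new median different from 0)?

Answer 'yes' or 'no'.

Answer: no

Derivation:
Old median = 0
Insert x = 0
New median = 0
Changed? no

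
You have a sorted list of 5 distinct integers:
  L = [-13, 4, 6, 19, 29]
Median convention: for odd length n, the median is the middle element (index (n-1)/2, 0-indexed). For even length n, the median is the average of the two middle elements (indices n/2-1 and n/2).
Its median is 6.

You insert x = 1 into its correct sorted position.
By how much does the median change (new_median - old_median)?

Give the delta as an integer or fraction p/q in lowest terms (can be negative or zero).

Answer: -1

Derivation:
Old median = 6
After inserting x = 1: new sorted = [-13, 1, 4, 6, 19, 29]
New median = 5
Delta = 5 - 6 = -1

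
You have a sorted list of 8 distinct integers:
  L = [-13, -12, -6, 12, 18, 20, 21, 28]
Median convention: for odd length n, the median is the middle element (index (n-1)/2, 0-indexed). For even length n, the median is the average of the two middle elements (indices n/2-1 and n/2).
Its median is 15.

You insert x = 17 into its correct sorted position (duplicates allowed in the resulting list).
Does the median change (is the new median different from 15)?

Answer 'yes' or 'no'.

Old median = 15
Insert x = 17
New median = 17
Changed? yes

Answer: yes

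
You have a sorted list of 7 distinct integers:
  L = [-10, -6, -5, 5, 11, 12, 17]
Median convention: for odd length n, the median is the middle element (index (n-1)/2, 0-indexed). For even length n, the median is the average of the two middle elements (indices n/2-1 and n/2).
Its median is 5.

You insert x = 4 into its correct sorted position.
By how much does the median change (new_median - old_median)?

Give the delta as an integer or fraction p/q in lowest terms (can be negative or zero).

Answer: -1/2

Derivation:
Old median = 5
After inserting x = 4: new sorted = [-10, -6, -5, 4, 5, 11, 12, 17]
New median = 9/2
Delta = 9/2 - 5 = -1/2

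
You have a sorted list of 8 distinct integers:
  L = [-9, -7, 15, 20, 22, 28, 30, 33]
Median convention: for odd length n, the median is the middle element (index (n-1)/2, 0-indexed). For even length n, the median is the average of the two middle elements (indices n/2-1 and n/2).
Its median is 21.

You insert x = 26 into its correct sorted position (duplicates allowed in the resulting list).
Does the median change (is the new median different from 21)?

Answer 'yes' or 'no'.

Old median = 21
Insert x = 26
New median = 22
Changed? yes

Answer: yes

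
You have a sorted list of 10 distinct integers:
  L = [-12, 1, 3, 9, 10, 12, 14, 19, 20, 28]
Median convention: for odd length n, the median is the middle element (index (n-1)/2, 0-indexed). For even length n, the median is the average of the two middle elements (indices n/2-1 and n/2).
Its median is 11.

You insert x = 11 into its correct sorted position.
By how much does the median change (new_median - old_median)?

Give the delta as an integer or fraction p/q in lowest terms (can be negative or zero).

Answer: 0

Derivation:
Old median = 11
After inserting x = 11: new sorted = [-12, 1, 3, 9, 10, 11, 12, 14, 19, 20, 28]
New median = 11
Delta = 11 - 11 = 0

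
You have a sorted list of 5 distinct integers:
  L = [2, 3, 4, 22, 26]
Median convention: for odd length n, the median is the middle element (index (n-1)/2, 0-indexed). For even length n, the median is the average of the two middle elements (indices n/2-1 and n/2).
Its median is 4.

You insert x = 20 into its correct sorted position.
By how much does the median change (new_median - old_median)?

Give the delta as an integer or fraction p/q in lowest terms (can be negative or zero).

Old median = 4
After inserting x = 20: new sorted = [2, 3, 4, 20, 22, 26]
New median = 12
Delta = 12 - 4 = 8

Answer: 8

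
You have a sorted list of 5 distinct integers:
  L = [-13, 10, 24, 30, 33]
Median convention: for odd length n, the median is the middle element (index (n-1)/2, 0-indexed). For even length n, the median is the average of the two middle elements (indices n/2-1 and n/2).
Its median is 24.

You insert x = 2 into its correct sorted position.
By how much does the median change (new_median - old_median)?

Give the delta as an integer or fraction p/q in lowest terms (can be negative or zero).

Old median = 24
After inserting x = 2: new sorted = [-13, 2, 10, 24, 30, 33]
New median = 17
Delta = 17 - 24 = -7

Answer: -7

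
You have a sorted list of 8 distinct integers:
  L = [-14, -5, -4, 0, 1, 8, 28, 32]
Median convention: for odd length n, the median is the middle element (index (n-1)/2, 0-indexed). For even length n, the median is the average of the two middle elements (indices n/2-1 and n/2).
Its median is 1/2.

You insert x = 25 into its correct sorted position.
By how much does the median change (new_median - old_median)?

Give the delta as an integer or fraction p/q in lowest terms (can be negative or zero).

Old median = 1/2
After inserting x = 25: new sorted = [-14, -5, -4, 0, 1, 8, 25, 28, 32]
New median = 1
Delta = 1 - 1/2 = 1/2

Answer: 1/2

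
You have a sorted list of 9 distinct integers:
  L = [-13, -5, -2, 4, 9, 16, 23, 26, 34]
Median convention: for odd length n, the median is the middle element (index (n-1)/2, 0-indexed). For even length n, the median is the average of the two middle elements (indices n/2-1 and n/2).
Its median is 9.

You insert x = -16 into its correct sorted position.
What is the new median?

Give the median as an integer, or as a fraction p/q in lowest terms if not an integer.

Answer: 13/2

Derivation:
Old list (sorted, length 9): [-13, -5, -2, 4, 9, 16, 23, 26, 34]
Old median = 9
Insert x = -16
Old length odd (9). Middle was index 4 = 9.
New length even (10). New median = avg of two middle elements.
x = -16: 0 elements are < x, 9 elements are > x.
New sorted list: [-16, -13, -5, -2, 4, 9, 16, 23, 26, 34]
New median = 13/2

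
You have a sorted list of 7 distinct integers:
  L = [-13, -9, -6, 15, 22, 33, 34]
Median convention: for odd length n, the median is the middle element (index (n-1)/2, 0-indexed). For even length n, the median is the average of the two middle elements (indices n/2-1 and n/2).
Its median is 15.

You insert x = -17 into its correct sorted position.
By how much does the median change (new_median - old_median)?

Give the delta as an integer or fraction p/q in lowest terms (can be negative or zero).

Old median = 15
After inserting x = -17: new sorted = [-17, -13, -9, -6, 15, 22, 33, 34]
New median = 9/2
Delta = 9/2 - 15 = -21/2

Answer: -21/2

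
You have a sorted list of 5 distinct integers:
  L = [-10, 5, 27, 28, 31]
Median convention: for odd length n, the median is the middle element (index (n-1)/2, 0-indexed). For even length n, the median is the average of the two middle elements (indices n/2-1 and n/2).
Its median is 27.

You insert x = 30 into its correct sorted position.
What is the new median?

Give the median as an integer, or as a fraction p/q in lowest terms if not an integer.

Old list (sorted, length 5): [-10, 5, 27, 28, 31]
Old median = 27
Insert x = 30
Old length odd (5). Middle was index 2 = 27.
New length even (6). New median = avg of two middle elements.
x = 30: 4 elements are < x, 1 elements are > x.
New sorted list: [-10, 5, 27, 28, 30, 31]
New median = 55/2

Answer: 55/2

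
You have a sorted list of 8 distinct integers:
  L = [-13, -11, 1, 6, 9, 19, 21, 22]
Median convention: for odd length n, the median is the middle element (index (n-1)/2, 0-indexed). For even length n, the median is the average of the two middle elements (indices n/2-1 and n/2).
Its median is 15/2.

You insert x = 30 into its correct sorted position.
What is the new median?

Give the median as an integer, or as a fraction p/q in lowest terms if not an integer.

Old list (sorted, length 8): [-13, -11, 1, 6, 9, 19, 21, 22]
Old median = 15/2
Insert x = 30
Old length even (8). Middle pair: indices 3,4 = 6,9.
New length odd (9). New median = single middle element.
x = 30: 8 elements are < x, 0 elements are > x.
New sorted list: [-13, -11, 1, 6, 9, 19, 21, 22, 30]
New median = 9

Answer: 9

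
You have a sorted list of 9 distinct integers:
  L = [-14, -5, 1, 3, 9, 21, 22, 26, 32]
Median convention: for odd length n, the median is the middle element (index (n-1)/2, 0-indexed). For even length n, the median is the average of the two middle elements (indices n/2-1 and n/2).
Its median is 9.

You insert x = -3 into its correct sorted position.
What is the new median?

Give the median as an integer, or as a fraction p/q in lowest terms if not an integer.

Old list (sorted, length 9): [-14, -5, 1, 3, 9, 21, 22, 26, 32]
Old median = 9
Insert x = -3
Old length odd (9). Middle was index 4 = 9.
New length even (10). New median = avg of two middle elements.
x = -3: 2 elements are < x, 7 elements are > x.
New sorted list: [-14, -5, -3, 1, 3, 9, 21, 22, 26, 32]
New median = 6

Answer: 6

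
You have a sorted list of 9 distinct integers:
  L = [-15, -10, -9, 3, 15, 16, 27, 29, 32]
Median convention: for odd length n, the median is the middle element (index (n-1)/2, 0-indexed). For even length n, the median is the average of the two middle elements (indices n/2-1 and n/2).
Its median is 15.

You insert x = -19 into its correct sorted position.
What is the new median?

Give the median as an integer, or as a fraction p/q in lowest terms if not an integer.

Answer: 9

Derivation:
Old list (sorted, length 9): [-15, -10, -9, 3, 15, 16, 27, 29, 32]
Old median = 15
Insert x = -19
Old length odd (9). Middle was index 4 = 15.
New length even (10). New median = avg of two middle elements.
x = -19: 0 elements are < x, 9 elements are > x.
New sorted list: [-19, -15, -10, -9, 3, 15, 16, 27, 29, 32]
New median = 9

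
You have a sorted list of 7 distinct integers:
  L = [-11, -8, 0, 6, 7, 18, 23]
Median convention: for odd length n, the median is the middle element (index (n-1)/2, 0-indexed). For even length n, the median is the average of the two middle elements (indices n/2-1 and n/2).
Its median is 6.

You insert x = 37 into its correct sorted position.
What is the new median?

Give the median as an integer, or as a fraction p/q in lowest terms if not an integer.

Old list (sorted, length 7): [-11, -8, 0, 6, 7, 18, 23]
Old median = 6
Insert x = 37
Old length odd (7). Middle was index 3 = 6.
New length even (8). New median = avg of two middle elements.
x = 37: 7 elements are < x, 0 elements are > x.
New sorted list: [-11, -8, 0, 6, 7, 18, 23, 37]
New median = 13/2

Answer: 13/2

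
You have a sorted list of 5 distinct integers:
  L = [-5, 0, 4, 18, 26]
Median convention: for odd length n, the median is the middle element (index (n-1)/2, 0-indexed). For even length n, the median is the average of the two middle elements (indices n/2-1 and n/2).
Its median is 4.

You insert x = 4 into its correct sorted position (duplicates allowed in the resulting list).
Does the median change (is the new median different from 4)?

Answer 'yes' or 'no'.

Old median = 4
Insert x = 4
New median = 4
Changed? no

Answer: no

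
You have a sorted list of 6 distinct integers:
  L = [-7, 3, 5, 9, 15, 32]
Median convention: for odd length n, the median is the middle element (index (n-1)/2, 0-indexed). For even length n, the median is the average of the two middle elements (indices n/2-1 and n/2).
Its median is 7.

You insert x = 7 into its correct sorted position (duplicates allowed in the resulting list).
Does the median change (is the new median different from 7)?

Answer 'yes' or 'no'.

Answer: no

Derivation:
Old median = 7
Insert x = 7
New median = 7
Changed? no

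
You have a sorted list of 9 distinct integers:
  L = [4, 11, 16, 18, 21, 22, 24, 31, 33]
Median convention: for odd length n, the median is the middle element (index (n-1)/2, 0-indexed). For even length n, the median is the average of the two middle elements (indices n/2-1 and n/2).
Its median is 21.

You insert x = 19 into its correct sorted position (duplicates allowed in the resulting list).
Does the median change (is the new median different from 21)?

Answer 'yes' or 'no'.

Old median = 21
Insert x = 19
New median = 20
Changed? yes

Answer: yes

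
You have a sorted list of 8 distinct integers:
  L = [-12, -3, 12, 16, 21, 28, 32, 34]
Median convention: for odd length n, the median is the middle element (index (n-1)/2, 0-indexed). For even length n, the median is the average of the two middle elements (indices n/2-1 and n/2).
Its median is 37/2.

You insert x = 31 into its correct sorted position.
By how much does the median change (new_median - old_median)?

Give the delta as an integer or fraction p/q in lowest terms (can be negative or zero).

Answer: 5/2

Derivation:
Old median = 37/2
After inserting x = 31: new sorted = [-12, -3, 12, 16, 21, 28, 31, 32, 34]
New median = 21
Delta = 21 - 37/2 = 5/2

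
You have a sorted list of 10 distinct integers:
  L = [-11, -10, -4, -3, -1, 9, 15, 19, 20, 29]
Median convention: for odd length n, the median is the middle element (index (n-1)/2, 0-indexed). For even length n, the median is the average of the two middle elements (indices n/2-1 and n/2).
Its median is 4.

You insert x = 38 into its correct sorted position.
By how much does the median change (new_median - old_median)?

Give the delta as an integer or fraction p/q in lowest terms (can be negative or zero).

Answer: 5

Derivation:
Old median = 4
After inserting x = 38: new sorted = [-11, -10, -4, -3, -1, 9, 15, 19, 20, 29, 38]
New median = 9
Delta = 9 - 4 = 5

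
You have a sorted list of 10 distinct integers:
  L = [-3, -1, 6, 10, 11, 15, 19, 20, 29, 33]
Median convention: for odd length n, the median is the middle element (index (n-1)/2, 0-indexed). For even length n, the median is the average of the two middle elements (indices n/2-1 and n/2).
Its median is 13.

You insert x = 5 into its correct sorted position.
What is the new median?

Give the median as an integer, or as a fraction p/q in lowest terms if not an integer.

Answer: 11

Derivation:
Old list (sorted, length 10): [-3, -1, 6, 10, 11, 15, 19, 20, 29, 33]
Old median = 13
Insert x = 5
Old length even (10). Middle pair: indices 4,5 = 11,15.
New length odd (11). New median = single middle element.
x = 5: 2 elements are < x, 8 elements are > x.
New sorted list: [-3, -1, 5, 6, 10, 11, 15, 19, 20, 29, 33]
New median = 11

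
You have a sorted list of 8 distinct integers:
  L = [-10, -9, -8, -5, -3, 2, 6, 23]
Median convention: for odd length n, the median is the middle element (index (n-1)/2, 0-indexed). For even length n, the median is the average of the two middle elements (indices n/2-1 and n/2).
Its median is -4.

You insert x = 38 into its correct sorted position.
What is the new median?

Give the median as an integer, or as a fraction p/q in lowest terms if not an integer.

Old list (sorted, length 8): [-10, -9, -8, -5, -3, 2, 6, 23]
Old median = -4
Insert x = 38
Old length even (8). Middle pair: indices 3,4 = -5,-3.
New length odd (9). New median = single middle element.
x = 38: 8 elements are < x, 0 elements are > x.
New sorted list: [-10, -9, -8, -5, -3, 2, 6, 23, 38]
New median = -3

Answer: -3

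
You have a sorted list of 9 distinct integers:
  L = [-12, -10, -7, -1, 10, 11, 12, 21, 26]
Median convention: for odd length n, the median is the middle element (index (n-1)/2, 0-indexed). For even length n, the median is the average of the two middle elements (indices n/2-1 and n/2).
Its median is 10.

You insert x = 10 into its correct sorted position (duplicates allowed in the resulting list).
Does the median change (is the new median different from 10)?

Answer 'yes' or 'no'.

Answer: no

Derivation:
Old median = 10
Insert x = 10
New median = 10
Changed? no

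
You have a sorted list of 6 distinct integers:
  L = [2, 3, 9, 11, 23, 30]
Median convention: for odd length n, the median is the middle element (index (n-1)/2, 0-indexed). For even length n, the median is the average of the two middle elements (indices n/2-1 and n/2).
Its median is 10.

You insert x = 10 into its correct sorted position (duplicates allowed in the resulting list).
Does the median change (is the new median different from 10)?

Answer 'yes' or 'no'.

Old median = 10
Insert x = 10
New median = 10
Changed? no

Answer: no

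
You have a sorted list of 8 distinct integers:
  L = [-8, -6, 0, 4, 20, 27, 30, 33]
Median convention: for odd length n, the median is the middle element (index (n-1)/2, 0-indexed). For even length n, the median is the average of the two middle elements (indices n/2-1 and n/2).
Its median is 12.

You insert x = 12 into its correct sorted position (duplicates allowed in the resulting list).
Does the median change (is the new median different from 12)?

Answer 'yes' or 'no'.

Old median = 12
Insert x = 12
New median = 12
Changed? no

Answer: no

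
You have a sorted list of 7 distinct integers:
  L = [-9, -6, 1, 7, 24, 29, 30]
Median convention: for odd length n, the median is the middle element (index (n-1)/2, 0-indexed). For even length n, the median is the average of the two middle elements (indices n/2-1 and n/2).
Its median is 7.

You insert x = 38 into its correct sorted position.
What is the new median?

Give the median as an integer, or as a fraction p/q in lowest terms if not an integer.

Old list (sorted, length 7): [-9, -6, 1, 7, 24, 29, 30]
Old median = 7
Insert x = 38
Old length odd (7). Middle was index 3 = 7.
New length even (8). New median = avg of two middle elements.
x = 38: 7 elements are < x, 0 elements are > x.
New sorted list: [-9, -6, 1, 7, 24, 29, 30, 38]
New median = 31/2

Answer: 31/2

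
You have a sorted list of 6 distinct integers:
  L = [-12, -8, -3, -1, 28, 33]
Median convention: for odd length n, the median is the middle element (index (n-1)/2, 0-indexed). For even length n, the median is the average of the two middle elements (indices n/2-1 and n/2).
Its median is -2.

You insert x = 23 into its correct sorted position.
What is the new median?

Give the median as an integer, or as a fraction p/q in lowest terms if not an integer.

Answer: -1

Derivation:
Old list (sorted, length 6): [-12, -8, -3, -1, 28, 33]
Old median = -2
Insert x = 23
Old length even (6). Middle pair: indices 2,3 = -3,-1.
New length odd (7). New median = single middle element.
x = 23: 4 elements are < x, 2 elements are > x.
New sorted list: [-12, -8, -3, -1, 23, 28, 33]
New median = -1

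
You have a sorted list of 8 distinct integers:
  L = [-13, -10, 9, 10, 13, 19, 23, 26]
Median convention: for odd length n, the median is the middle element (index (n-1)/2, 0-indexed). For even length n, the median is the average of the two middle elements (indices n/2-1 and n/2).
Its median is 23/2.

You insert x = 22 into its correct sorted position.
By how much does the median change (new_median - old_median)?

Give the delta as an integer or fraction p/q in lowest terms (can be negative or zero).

Old median = 23/2
After inserting x = 22: new sorted = [-13, -10, 9, 10, 13, 19, 22, 23, 26]
New median = 13
Delta = 13 - 23/2 = 3/2

Answer: 3/2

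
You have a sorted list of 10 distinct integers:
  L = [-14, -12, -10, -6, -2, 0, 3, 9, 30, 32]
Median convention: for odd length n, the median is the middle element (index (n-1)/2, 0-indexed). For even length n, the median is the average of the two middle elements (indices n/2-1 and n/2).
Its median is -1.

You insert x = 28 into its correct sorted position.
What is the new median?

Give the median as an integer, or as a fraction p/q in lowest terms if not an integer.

Answer: 0

Derivation:
Old list (sorted, length 10): [-14, -12, -10, -6, -2, 0, 3, 9, 30, 32]
Old median = -1
Insert x = 28
Old length even (10). Middle pair: indices 4,5 = -2,0.
New length odd (11). New median = single middle element.
x = 28: 8 elements are < x, 2 elements are > x.
New sorted list: [-14, -12, -10, -6, -2, 0, 3, 9, 28, 30, 32]
New median = 0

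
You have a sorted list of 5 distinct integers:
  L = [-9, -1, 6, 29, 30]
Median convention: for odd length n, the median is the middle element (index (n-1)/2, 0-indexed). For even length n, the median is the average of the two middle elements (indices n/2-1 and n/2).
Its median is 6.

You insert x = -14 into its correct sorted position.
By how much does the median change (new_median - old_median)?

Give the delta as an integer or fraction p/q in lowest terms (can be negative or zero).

Old median = 6
After inserting x = -14: new sorted = [-14, -9, -1, 6, 29, 30]
New median = 5/2
Delta = 5/2 - 6 = -7/2

Answer: -7/2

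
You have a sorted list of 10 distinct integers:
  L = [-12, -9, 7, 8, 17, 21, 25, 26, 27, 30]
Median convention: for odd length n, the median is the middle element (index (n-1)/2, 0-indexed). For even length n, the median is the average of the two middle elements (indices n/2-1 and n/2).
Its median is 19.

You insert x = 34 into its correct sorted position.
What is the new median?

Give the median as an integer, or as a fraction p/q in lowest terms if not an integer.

Old list (sorted, length 10): [-12, -9, 7, 8, 17, 21, 25, 26, 27, 30]
Old median = 19
Insert x = 34
Old length even (10). Middle pair: indices 4,5 = 17,21.
New length odd (11). New median = single middle element.
x = 34: 10 elements are < x, 0 elements are > x.
New sorted list: [-12, -9, 7, 8, 17, 21, 25, 26, 27, 30, 34]
New median = 21

Answer: 21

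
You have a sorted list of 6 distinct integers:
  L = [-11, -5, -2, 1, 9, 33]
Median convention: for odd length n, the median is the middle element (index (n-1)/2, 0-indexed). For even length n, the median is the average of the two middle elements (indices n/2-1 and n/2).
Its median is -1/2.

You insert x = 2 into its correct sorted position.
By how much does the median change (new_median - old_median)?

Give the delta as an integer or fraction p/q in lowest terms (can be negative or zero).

Old median = -1/2
After inserting x = 2: new sorted = [-11, -5, -2, 1, 2, 9, 33]
New median = 1
Delta = 1 - -1/2 = 3/2

Answer: 3/2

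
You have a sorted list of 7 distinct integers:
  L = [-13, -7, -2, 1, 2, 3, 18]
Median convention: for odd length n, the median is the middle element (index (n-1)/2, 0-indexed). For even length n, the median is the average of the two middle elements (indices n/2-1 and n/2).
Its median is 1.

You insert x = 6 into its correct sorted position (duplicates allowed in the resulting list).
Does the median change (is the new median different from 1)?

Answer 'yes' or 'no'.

Old median = 1
Insert x = 6
New median = 3/2
Changed? yes

Answer: yes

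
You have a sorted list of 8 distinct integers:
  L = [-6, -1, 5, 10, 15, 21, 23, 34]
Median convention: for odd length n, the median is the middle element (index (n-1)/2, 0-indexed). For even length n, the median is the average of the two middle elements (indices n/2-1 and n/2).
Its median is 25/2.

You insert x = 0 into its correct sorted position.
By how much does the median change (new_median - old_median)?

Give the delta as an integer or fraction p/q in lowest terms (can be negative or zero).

Old median = 25/2
After inserting x = 0: new sorted = [-6, -1, 0, 5, 10, 15, 21, 23, 34]
New median = 10
Delta = 10 - 25/2 = -5/2

Answer: -5/2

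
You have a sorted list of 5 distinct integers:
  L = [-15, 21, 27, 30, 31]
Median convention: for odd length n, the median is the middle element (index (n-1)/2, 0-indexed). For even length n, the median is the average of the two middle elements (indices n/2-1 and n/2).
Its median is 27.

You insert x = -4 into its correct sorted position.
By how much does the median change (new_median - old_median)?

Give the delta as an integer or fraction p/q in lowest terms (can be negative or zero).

Answer: -3

Derivation:
Old median = 27
After inserting x = -4: new sorted = [-15, -4, 21, 27, 30, 31]
New median = 24
Delta = 24 - 27 = -3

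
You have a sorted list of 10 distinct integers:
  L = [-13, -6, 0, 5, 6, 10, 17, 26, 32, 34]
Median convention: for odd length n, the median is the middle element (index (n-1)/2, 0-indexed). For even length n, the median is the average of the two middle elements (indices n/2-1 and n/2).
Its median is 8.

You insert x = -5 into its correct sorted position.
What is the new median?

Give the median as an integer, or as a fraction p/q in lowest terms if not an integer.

Old list (sorted, length 10): [-13, -6, 0, 5, 6, 10, 17, 26, 32, 34]
Old median = 8
Insert x = -5
Old length even (10). Middle pair: indices 4,5 = 6,10.
New length odd (11). New median = single middle element.
x = -5: 2 elements are < x, 8 elements are > x.
New sorted list: [-13, -6, -5, 0, 5, 6, 10, 17, 26, 32, 34]
New median = 6

Answer: 6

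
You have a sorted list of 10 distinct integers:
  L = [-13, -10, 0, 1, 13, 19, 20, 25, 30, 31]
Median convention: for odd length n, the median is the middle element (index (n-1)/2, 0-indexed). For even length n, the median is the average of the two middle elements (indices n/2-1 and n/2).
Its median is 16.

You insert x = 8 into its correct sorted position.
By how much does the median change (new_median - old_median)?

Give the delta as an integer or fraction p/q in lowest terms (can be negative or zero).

Old median = 16
After inserting x = 8: new sorted = [-13, -10, 0, 1, 8, 13, 19, 20, 25, 30, 31]
New median = 13
Delta = 13 - 16 = -3

Answer: -3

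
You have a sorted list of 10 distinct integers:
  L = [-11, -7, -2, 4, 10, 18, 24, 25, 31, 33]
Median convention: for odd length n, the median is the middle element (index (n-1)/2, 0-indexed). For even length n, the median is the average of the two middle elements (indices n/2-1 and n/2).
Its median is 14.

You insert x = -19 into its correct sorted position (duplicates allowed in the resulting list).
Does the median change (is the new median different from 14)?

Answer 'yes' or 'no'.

Old median = 14
Insert x = -19
New median = 10
Changed? yes

Answer: yes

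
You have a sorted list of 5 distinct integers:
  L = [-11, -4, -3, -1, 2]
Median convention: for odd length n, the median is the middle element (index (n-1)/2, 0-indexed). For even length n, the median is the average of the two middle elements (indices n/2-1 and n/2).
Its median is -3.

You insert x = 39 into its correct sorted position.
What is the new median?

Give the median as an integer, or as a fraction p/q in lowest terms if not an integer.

Old list (sorted, length 5): [-11, -4, -3, -1, 2]
Old median = -3
Insert x = 39
Old length odd (5). Middle was index 2 = -3.
New length even (6). New median = avg of two middle elements.
x = 39: 5 elements are < x, 0 elements are > x.
New sorted list: [-11, -4, -3, -1, 2, 39]
New median = -2

Answer: -2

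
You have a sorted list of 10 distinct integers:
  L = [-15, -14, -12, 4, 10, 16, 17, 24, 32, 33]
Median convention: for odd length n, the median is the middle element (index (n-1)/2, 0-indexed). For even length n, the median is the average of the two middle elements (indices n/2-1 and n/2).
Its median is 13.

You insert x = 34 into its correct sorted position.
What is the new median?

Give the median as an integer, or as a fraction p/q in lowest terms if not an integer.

Old list (sorted, length 10): [-15, -14, -12, 4, 10, 16, 17, 24, 32, 33]
Old median = 13
Insert x = 34
Old length even (10). Middle pair: indices 4,5 = 10,16.
New length odd (11). New median = single middle element.
x = 34: 10 elements are < x, 0 elements are > x.
New sorted list: [-15, -14, -12, 4, 10, 16, 17, 24, 32, 33, 34]
New median = 16

Answer: 16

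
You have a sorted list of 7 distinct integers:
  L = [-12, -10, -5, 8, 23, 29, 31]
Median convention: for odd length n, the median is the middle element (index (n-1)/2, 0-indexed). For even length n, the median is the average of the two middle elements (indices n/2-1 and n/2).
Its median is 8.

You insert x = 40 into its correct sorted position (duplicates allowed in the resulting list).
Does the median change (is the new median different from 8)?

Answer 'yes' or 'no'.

Old median = 8
Insert x = 40
New median = 31/2
Changed? yes

Answer: yes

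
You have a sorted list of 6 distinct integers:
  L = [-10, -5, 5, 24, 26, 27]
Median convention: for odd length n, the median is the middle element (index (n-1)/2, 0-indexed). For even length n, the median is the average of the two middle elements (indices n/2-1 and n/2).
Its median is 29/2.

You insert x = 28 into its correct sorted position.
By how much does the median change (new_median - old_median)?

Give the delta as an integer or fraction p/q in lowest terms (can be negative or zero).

Old median = 29/2
After inserting x = 28: new sorted = [-10, -5, 5, 24, 26, 27, 28]
New median = 24
Delta = 24 - 29/2 = 19/2

Answer: 19/2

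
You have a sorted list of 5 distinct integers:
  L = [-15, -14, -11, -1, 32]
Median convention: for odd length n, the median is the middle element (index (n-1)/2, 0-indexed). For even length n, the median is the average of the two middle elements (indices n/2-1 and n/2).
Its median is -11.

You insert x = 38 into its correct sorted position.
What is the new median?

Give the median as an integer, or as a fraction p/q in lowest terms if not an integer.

Old list (sorted, length 5): [-15, -14, -11, -1, 32]
Old median = -11
Insert x = 38
Old length odd (5). Middle was index 2 = -11.
New length even (6). New median = avg of two middle elements.
x = 38: 5 elements are < x, 0 elements are > x.
New sorted list: [-15, -14, -11, -1, 32, 38]
New median = -6

Answer: -6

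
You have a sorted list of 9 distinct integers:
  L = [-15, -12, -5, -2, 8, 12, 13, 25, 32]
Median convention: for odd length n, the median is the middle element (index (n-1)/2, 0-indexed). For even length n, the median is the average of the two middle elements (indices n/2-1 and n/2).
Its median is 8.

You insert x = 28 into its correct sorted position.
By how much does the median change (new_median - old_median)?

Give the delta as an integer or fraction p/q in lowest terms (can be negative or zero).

Old median = 8
After inserting x = 28: new sorted = [-15, -12, -5, -2, 8, 12, 13, 25, 28, 32]
New median = 10
Delta = 10 - 8 = 2

Answer: 2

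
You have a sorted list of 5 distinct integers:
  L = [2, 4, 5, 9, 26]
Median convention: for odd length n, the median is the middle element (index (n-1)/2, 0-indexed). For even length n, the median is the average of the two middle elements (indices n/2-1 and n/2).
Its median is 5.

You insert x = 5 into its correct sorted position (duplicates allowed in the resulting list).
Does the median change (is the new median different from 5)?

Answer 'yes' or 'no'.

Old median = 5
Insert x = 5
New median = 5
Changed? no

Answer: no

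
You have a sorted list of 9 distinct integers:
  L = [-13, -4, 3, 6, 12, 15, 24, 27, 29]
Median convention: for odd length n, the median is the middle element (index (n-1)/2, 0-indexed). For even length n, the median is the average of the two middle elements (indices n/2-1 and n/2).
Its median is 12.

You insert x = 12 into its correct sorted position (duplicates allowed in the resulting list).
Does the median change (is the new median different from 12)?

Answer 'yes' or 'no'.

Old median = 12
Insert x = 12
New median = 12
Changed? no

Answer: no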